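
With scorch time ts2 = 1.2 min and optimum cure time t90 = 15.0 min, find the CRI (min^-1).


CRI = 100 / (t90 - ts2)
= 100 / (15.0 - 1.2)
= 100 / 13.8
= 7.25 min^-1

7.25 min^-1


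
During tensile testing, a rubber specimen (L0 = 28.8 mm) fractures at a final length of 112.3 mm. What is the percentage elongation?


Elongation = (Lf - L0) / L0 * 100
= (112.3 - 28.8) / 28.8 * 100
= 83.5 / 28.8 * 100
= 289.9%

289.9%


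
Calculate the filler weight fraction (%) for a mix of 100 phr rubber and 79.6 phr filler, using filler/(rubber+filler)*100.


Filler % = filler / (rubber + filler) * 100
= 79.6 / (100 + 79.6) * 100
= 79.6 / 179.6 * 100
= 44.32%

44.32%


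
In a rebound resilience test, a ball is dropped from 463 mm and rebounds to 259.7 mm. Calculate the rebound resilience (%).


Resilience = h_rebound / h_drop * 100
= 259.7 / 463 * 100
= 56.1%

56.1%


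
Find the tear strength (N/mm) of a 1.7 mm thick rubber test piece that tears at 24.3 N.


Tear strength = force / thickness
= 24.3 / 1.7
= 14.29 N/mm

14.29 N/mm


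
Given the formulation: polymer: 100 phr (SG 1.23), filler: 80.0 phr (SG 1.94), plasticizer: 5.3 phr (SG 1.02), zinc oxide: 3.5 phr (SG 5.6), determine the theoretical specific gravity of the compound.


Sum of weights = 188.8
Volume contributions:
  polymer: 100/1.23 = 81.3008
  filler: 80.0/1.94 = 41.2371
  plasticizer: 5.3/1.02 = 5.1961
  zinc oxide: 3.5/5.6 = 0.6250
Sum of volumes = 128.3590
SG = 188.8 / 128.3590 = 1.471

SG = 1.471


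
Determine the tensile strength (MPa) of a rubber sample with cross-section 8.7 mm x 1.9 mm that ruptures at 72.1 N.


Area = width * thickness = 8.7 * 1.9 = 16.53 mm^2
TS = force / area = 72.1 / 16.53 = 4.36 MPa

4.36 MPa


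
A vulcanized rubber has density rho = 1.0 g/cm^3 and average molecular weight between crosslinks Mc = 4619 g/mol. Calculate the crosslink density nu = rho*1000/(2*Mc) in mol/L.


nu = rho * 1000 / (2 * Mc)
nu = 1.0 * 1000 / (2 * 4619)
nu = 1000.0 / 9238
nu = 0.1082 mol/L

0.1082 mol/L


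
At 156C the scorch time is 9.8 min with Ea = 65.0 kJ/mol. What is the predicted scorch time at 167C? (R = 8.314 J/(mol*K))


Convert temperatures: T1 = 156 + 273.15 = 429.15 K, T2 = 167 + 273.15 = 440.15 K
ts2_new = 9.8 * exp(65000 / 8.314 * (1/440.15 - 1/429.15))
1/T2 - 1/T1 = -5.8235e-05
ts2_new = 6.22 min

6.22 min


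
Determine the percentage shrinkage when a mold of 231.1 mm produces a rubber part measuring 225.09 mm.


Shrinkage = (mold - part) / mold * 100
= (231.1 - 225.09) / 231.1 * 100
= 6.01 / 231.1 * 100
= 2.6%

2.6%


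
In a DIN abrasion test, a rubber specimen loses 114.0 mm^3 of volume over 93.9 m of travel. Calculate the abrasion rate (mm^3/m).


Rate = volume_loss / distance
= 114.0 / 93.9
= 1.214 mm^3/m

1.214 mm^3/m


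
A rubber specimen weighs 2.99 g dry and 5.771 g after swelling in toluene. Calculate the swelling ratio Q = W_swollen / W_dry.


Q = W_swollen / W_dry
Q = 5.771 / 2.99
Q = 1.93

Q = 1.93


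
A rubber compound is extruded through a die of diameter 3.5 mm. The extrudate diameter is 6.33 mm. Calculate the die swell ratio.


Die swell ratio = D_extrudate / D_die
= 6.33 / 3.5
= 1.809

Die swell = 1.809


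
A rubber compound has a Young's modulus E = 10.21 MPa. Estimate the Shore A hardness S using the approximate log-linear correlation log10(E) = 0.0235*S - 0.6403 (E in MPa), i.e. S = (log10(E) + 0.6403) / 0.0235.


log10(E) = 0.0235*S - 0.6403  =>  S = (log10(E) + 0.6403) / 0.0235
log10(10.21) = 1.009026
S = (1.009026 + 0.6403) / 0.0235 = 1.649326 / 0.0235
S = 70.2

Shore A = 70.2


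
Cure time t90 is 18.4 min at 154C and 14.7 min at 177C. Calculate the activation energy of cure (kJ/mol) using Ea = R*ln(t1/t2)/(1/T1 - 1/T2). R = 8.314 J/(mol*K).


T1 = 427.15 K, T2 = 450.15 K
1/T1 - 1/T2 = 1.1962e-04
ln(t1/t2) = ln(18.4/14.7) = 0.2245
Ea = 8.314 * 0.2245 / 1.1962e-04 = 15604.2295 J/mol
Ea = 15.6 kJ/mol

15.6 kJ/mol


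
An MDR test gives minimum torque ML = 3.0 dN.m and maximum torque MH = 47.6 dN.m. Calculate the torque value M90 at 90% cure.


M90 = ML + 0.9 * (MH - ML)
M90 = 3.0 + 0.9 * (47.6 - 3.0)
M90 = 3.0 + 0.9 * 44.6
M90 = 43.14 dN.m

43.14 dN.m


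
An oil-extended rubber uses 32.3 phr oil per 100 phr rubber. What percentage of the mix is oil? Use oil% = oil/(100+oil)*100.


Oil % = oil / (100 + oil) * 100
= 32.3 / (100 + 32.3) * 100
= 32.3 / 132.3 * 100
= 24.41%

24.41%


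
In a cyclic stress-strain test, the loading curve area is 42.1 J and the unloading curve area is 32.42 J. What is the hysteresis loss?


Hysteresis loss = loading - unloading
= 42.1 - 32.42
= 9.68 J

9.68 J


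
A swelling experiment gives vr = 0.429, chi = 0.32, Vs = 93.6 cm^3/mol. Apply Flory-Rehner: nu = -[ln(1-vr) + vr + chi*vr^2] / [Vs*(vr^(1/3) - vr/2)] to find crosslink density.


ln(1 - vr) = ln(1 - 0.429) = -0.5604
Numerator = -((-0.5604) + 0.429 + 0.32 * 0.429^2) = 0.0725
Denominator = 93.6 * (0.429^(1/3) - 0.429/2) = 50.5158
nu = 0.0725 / 50.5158 = 0.0014 mol/cm^3

0.0014 mol/cm^3


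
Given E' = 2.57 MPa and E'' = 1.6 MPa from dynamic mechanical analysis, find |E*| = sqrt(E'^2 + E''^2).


|E*| = sqrt(E'^2 + E''^2)
= sqrt(2.57^2 + 1.6^2)
= sqrt(6.6049 + 2.5600)
= 3.027 MPa

3.027 MPa


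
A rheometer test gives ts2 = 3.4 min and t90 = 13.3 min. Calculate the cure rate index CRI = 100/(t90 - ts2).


CRI = 100 / (t90 - ts2)
= 100 / (13.3 - 3.4)
= 100 / 9.9
= 10.1 min^-1

10.1 min^-1


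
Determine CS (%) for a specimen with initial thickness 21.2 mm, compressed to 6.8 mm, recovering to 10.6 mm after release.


CS = (t0 - recovered) / (t0 - ts) * 100
= (21.2 - 10.6) / (21.2 - 6.8) * 100
= 10.6 / 14.4 * 100
= 73.6%

73.6%


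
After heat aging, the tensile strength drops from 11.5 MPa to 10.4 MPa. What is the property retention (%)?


Retention = aged / original * 100
= 10.4 / 11.5 * 100
= 90.4%

90.4%


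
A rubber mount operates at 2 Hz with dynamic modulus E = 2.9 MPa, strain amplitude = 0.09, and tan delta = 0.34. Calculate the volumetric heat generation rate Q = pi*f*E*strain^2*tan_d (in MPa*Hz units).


Q = pi * f * E * strain^2 * tan_d
= pi * 2 * 2.9 * 0.09^2 * 0.34
= pi * 2 * 2.9 * 0.0081 * 0.34
= 0.0502

Q = 0.0502


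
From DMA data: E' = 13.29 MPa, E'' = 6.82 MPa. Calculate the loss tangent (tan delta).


tan delta = E'' / E'
= 6.82 / 13.29
= 0.5132

tan delta = 0.5132


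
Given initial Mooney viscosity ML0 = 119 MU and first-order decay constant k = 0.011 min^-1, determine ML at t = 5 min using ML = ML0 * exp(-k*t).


ML = ML0 * exp(-k * t)
ML = 119 * exp(-0.011 * 5)
ML = 119 * 0.9465
ML = 112.63 MU

112.63 MU


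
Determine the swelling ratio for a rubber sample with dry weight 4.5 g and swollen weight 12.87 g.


Q = W_swollen / W_dry
Q = 12.87 / 4.5
Q = 2.86

Q = 2.86


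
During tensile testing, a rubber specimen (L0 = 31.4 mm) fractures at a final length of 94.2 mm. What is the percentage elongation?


Elongation = (Lf - L0) / L0 * 100
= (94.2 - 31.4) / 31.4 * 100
= 62.8 / 31.4 * 100
= 200.0%

200.0%


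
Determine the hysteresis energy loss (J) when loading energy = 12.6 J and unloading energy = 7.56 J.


Hysteresis loss = loading - unloading
= 12.6 - 7.56
= 5.04 J

5.04 J


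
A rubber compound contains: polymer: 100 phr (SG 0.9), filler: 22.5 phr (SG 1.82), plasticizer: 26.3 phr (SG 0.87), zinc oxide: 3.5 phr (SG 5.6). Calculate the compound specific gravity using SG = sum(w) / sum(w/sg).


Sum of weights = 152.3
Volume contributions:
  polymer: 100/0.9 = 111.1111
  filler: 22.5/1.82 = 12.3626
  plasticizer: 26.3/0.87 = 30.2299
  zinc oxide: 3.5/5.6 = 0.6250
Sum of volumes = 154.3286
SG = 152.3 / 154.3286 = 0.987

SG = 0.987


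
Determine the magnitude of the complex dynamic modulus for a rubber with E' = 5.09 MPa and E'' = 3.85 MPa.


|E*| = sqrt(E'^2 + E''^2)
= sqrt(5.09^2 + 3.85^2)
= sqrt(25.9081 + 14.8225)
= 6.382 MPa

6.382 MPa


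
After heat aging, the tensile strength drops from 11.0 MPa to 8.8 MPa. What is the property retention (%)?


Retention = aged / original * 100
= 8.8 / 11.0 * 100
= 80.0%

80.0%


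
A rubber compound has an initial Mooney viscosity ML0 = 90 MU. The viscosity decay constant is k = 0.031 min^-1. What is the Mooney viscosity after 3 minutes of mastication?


ML = ML0 * exp(-k * t)
ML = 90 * exp(-0.031 * 3)
ML = 90 * 0.9112
ML = 82.01 MU

82.01 MU


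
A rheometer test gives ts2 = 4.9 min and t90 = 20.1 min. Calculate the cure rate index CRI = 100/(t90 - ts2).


CRI = 100 / (t90 - ts2)
= 100 / (20.1 - 4.9)
= 100 / 15.2
= 6.58 min^-1

6.58 min^-1


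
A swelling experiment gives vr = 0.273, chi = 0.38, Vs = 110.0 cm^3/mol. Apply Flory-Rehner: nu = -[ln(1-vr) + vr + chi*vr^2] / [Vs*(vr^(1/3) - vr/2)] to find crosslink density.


ln(1 - vr) = ln(1 - 0.273) = -0.3188
Numerator = -((-0.3188) + 0.273 + 0.38 * 0.273^2) = 0.0175
Denominator = 110.0 * (0.273^(1/3) - 0.273/2) = 56.3437
nu = 0.0175 / 56.3437 = 3.1073e-04 mol/cm^3

3.1073e-04 mol/cm^3


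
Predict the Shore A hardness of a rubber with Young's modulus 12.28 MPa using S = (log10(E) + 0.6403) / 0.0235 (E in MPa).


log10(E) = 0.0235*S - 0.6403  =>  S = (log10(E) + 0.6403) / 0.0235
log10(12.28) = 1.089198
S = (1.089198 + 0.6403) / 0.0235 = 1.729498 / 0.0235
S = 73.6

Shore A = 73.6


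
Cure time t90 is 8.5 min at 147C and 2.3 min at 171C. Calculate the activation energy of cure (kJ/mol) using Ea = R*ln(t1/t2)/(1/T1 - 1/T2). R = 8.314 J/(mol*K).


T1 = 420.15 K, T2 = 444.15 K
1/T1 - 1/T2 = 1.2861e-04
ln(t1/t2) = ln(8.5/2.3) = 1.3072
Ea = 8.314 * 1.3072 / 1.2861e-04 = 84500.7530 J/mol
Ea = 84.5 kJ/mol

84.5 kJ/mol


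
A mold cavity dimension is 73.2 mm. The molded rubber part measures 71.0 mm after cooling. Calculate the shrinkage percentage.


Shrinkage = (mold - part) / mold * 100
= (73.2 - 71.0) / 73.2 * 100
= 2.2 / 73.2 * 100
= 3.01%

3.01%


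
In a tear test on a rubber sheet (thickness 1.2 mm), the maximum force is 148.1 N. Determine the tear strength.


Tear strength = force / thickness
= 148.1 / 1.2
= 123.42 N/mm

123.42 N/mm


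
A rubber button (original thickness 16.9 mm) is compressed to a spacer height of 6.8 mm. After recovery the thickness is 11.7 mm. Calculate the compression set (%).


CS = (t0 - recovered) / (t0 - ts) * 100
= (16.9 - 11.7) / (16.9 - 6.8) * 100
= 5.2 / 10.1 * 100
= 51.5%

51.5%


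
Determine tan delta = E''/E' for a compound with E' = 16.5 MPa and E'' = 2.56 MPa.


tan delta = E'' / E'
= 2.56 / 16.5
= 0.1552

tan delta = 0.1552


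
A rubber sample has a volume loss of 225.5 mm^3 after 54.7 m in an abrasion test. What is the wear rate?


Rate = volume_loss / distance
= 225.5 / 54.7
= 4.122 mm^3/m

4.122 mm^3/m


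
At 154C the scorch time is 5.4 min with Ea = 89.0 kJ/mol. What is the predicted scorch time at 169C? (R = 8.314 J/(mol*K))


Convert temperatures: T1 = 154 + 273.15 = 427.15 K, T2 = 169 + 273.15 = 442.15 K
ts2_new = 5.4 * exp(89000 / 8.314 * (1/442.15 - 1/427.15))
1/T2 - 1/T1 = -7.9422e-05
ts2_new = 2.31 min

2.31 min


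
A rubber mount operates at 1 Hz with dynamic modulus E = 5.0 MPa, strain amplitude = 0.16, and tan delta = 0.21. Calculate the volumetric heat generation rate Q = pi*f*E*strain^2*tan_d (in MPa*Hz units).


Q = pi * f * E * strain^2 * tan_d
= pi * 1 * 5.0 * 0.16^2 * 0.21
= pi * 1 * 5.0 * 0.0256 * 0.21
= 0.0844

Q = 0.0844


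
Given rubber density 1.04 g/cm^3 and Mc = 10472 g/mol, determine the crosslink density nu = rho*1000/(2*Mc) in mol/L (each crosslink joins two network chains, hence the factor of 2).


nu = rho * 1000 / (2 * Mc)
nu = 1.04 * 1000 / (2 * 10472)
nu = 1040.0 / 20944
nu = 0.0497 mol/L

0.0497 mol/L


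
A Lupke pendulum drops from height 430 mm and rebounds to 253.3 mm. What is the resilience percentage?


Resilience = h_rebound / h_drop * 100
= 253.3 / 430 * 100
= 58.9%

58.9%


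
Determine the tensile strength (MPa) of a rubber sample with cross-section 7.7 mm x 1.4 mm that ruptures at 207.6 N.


Area = width * thickness = 7.7 * 1.4 = 10.78 mm^2
TS = force / area = 207.6 / 10.78 = 19.26 MPa

19.26 MPa


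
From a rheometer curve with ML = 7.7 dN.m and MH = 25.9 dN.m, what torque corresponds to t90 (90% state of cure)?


M90 = ML + 0.9 * (MH - ML)
M90 = 7.7 + 0.9 * (25.9 - 7.7)
M90 = 7.7 + 0.9 * 18.2
M90 = 24.08 dN.m

24.08 dN.m


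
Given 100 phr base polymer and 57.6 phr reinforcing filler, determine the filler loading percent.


Filler % = filler / (rubber + filler) * 100
= 57.6 / (100 + 57.6) * 100
= 57.6 / 157.6 * 100
= 36.55%

36.55%


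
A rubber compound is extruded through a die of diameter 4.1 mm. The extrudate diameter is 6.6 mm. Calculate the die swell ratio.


Die swell ratio = D_extrudate / D_die
= 6.6 / 4.1
= 1.61

Die swell = 1.61


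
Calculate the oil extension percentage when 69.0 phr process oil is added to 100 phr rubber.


Oil % = oil / (100 + oil) * 100
= 69.0 / (100 + 69.0) * 100
= 69.0 / 169.0 * 100
= 40.83%

40.83%


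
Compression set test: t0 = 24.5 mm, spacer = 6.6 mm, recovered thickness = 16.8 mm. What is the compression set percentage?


CS = (t0 - recovered) / (t0 - ts) * 100
= (24.5 - 16.8) / (24.5 - 6.6) * 100
= 7.7 / 17.9 * 100
= 43.0%

43.0%


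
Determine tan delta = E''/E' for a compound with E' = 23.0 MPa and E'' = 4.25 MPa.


tan delta = E'' / E'
= 4.25 / 23.0
= 0.1848

tan delta = 0.1848


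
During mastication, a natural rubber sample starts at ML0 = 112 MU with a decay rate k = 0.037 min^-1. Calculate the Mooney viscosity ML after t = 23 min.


ML = ML0 * exp(-k * t)
ML = 112 * exp(-0.037 * 23)
ML = 112 * 0.4270
ML = 47.82 MU

47.82 MU


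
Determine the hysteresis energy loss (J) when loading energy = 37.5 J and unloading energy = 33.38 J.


Hysteresis loss = loading - unloading
= 37.5 - 33.38
= 4.12 J

4.12 J


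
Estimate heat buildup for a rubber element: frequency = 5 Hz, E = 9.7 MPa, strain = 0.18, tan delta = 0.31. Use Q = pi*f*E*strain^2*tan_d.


Q = pi * f * E * strain^2 * tan_d
= pi * 5 * 9.7 * 0.18^2 * 0.31
= pi * 5 * 9.7 * 0.0324 * 0.31
= 1.5304

Q = 1.5304


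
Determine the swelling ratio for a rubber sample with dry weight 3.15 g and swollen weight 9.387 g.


Q = W_swollen / W_dry
Q = 9.387 / 3.15
Q = 2.98

Q = 2.98


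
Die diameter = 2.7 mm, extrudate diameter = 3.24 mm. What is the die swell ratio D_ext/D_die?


Die swell ratio = D_extrudate / D_die
= 3.24 / 2.7
= 1.2

Die swell = 1.2


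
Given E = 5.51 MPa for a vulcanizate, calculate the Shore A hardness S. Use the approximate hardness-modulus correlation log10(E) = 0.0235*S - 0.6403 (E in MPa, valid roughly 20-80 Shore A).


log10(E) = 0.0235*S - 0.6403  =>  S = (log10(E) + 0.6403) / 0.0235
log10(5.51) = 0.741152
S = (0.741152 + 0.6403) / 0.0235 = 1.381452 / 0.0235
S = 58.8

Shore A = 58.8


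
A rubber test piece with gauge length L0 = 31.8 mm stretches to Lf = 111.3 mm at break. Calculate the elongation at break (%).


Elongation = (Lf - L0) / L0 * 100
= (111.3 - 31.8) / 31.8 * 100
= 79.5 / 31.8 * 100
= 250.0%

250.0%


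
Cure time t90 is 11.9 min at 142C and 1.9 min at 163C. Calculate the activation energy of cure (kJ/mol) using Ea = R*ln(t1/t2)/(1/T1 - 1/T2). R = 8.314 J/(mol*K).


T1 = 415.15 K, T2 = 436.15 K
1/T1 - 1/T2 = 1.1598e-04
ln(t1/t2) = ln(11.9/1.9) = 1.8347
Ea = 8.314 * 1.8347 / 1.1598e-04 = 131520.3754 J/mol
Ea = 131.52 kJ/mol

131.52 kJ/mol


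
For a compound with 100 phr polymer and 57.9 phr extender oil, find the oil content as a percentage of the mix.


Oil % = oil / (100 + oil) * 100
= 57.9 / (100 + 57.9) * 100
= 57.9 / 157.9 * 100
= 36.67%

36.67%


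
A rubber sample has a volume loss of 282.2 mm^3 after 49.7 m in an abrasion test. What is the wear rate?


Rate = volume_loss / distance
= 282.2 / 49.7
= 5.678 mm^3/m

5.678 mm^3/m


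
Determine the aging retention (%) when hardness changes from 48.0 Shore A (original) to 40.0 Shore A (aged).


Retention = aged / original * 100
= 40.0 / 48.0 * 100
= 83.3%

83.3%


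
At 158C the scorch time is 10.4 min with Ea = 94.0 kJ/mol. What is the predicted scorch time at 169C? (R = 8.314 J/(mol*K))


Convert temperatures: T1 = 158 + 273.15 = 431.15 K, T2 = 169 + 273.15 = 442.15 K
ts2_new = 10.4 * exp(94000 / 8.314 * (1/442.15 - 1/431.15))
1/T2 - 1/T1 = -5.7703e-05
ts2_new = 5.42 min

5.42 min


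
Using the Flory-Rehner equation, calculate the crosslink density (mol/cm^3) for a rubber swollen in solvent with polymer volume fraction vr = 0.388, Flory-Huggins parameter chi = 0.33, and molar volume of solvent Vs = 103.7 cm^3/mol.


ln(1 - vr) = ln(1 - 0.388) = -0.4910
Numerator = -((-0.4910) + 0.388 + 0.33 * 0.388^2) = 0.0533
Denominator = 103.7 * (0.388^(1/3) - 0.388/2) = 55.5172
nu = 0.0533 / 55.5172 = 9.6085e-04 mol/cm^3

9.6085e-04 mol/cm^3


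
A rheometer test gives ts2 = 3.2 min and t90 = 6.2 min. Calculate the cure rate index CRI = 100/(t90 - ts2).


CRI = 100 / (t90 - ts2)
= 100 / (6.2 - 3.2)
= 100 / 3.0
= 33.33 min^-1

33.33 min^-1


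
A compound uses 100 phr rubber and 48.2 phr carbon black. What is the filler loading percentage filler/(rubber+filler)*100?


Filler % = filler / (rubber + filler) * 100
= 48.2 / (100 + 48.2) * 100
= 48.2 / 148.2 * 100
= 32.52%

32.52%


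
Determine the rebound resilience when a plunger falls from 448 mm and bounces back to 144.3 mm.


Resilience = h_rebound / h_drop * 100
= 144.3 / 448 * 100
= 32.2%

32.2%


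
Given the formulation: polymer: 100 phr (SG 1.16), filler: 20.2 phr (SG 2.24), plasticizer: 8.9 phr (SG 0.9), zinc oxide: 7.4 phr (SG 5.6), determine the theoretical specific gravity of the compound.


Sum of weights = 136.5
Volume contributions:
  polymer: 100/1.16 = 86.2069
  filler: 20.2/2.24 = 9.0179
  plasticizer: 8.9/0.9 = 9.8889
  zinc oxide: 7.4/5.6 = 1.3214
Sum of volumes = 106.4351
SG = 136.5 / 106.4351 = 1.282

SG = 1.282


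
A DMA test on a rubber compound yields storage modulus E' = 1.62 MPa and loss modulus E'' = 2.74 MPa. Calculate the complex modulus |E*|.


|E*| = sqrt(E'^2 + E''^2)
= sqrt(1.62^2 + 2.74^2)
= sqrt(2.6244 + 7.5076)
= 3.183 MPa

3.183 MPa


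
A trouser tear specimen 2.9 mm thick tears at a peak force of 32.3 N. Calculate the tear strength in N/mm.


Tear strength = force / thickness
= 32.3 / 2.9
= 11.14 N/mm

11.14 N/mm


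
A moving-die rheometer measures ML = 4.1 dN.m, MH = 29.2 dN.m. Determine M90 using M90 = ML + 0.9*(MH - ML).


M90 = ML + 0.9 * (MH - ML)
M90 = 4.1 + 0.9 * (29.2 - 4.1)
M90 = 4.1 + 0.9 * 25.1
M90 = 26.69 dN.m

26.69 dN.m


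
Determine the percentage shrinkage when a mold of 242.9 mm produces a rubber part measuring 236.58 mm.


Shrinkage = (mold - part) / mold * 100
= (242.9 - 236.58) / 242.9 * 100
= 6.32 / 242.9 * 100
= 2.6%

2.6%


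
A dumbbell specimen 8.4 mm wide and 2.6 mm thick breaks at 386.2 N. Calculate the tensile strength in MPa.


Area = width * thickness = 8.4 * 2.6 = 21.84 mm^2
TS = force / area = 386.2 / 21.84 = 17.68 MPa

17.68 MPa


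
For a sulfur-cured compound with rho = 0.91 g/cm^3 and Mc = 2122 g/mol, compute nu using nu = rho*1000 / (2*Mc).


nu = rho * 1000 / (2 * Mc)
nu = 0.91 * 1000 / (2 * 2122)
nu = 910.0 / 4244
nu = 0.2144 mol/L

0.2144 mol/L


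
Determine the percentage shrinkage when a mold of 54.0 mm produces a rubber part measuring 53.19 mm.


Shrinkage = (mold - part) / mold * 100
= (54.0 - 53.19) / 54.0 * 100
= 0.81 / 54.0 * 100
= 1.5%

1.5%


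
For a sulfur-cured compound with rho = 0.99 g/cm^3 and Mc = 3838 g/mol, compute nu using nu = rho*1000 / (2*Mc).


nu = rho * 1000 / (2 * Mc)
nu = 0.99 * 1000 / (2 * 3838)
nu = 990.0 / 7676
nu = 0.1290 mol/L

0.1290 mol/L


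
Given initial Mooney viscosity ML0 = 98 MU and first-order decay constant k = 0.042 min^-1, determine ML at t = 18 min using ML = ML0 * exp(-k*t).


ML = ML0 * exp(-k * t)
ML = 98 * exp(-0.042 * 18)
ML = 98 * 0.4695
ML = 46.02 MU

46.02 MU


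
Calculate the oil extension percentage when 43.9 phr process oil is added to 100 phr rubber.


Oil % = oil / (100 + oil) * 100
= 43.9 / (100 + 43.9) * 100
= 43.9 / 143.9 * 100
= 30.51%

30.51%


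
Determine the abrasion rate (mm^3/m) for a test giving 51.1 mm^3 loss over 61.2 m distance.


Rate = volume_loss / distance
= 51.1 / 61.2
= 0.835 mm^3/m

0.835 mm^3/m


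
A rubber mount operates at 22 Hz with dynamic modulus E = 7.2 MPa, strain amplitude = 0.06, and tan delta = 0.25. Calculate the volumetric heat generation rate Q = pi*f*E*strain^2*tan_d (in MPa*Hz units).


Q = pi * f * E * strain^2 * tan_d
= pi * 22 * 7.2 * 0.06^2 * 0.25
= pi * 22 * 7.2 * 0.0036 * 0.25
= 0.4479

Q = 0.4479


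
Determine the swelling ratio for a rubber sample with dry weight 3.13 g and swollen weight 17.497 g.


Q = W_swollen / W_dry
Q = 17.497 / 3.13
Q = 5.59

Q = 5.59


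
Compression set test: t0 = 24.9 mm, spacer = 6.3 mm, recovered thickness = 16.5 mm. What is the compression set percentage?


CS = (t0 - recovered) / (t0 - ts) * 100
= (24.9 - 16.5) / (24.9 - 6.3) * 100
= 8.4 / 18.6 * 100
= 45.2%

45.2%


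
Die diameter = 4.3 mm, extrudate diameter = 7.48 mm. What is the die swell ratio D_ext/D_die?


Die swell ratio = D_extrudate / D_die
= 7.48 / 4.3
= 1.74

Die swell = 1.74


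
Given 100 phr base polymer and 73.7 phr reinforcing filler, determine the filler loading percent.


Filler % = filler / (rubber + filler) * 100
= 73.7 / (100 + 73.7) * 100
= 73.7 / 173.7 * 100
= 42.43%

42.43%


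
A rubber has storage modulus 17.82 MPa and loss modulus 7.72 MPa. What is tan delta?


tan delta = E'' / E'
= 7.72 / 17.82
= 0.4332

tan delta = 0.4332


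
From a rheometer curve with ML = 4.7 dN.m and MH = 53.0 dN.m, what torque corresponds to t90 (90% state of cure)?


M90 = ML + 0.9 * (MH - ML)
M90 = 4.7 + 0.9 * (53.0 - 4.7)
M90 = 4.7 + 0.9 * 48.3
M90 = 48.17 dN.m

48.17 dN.m


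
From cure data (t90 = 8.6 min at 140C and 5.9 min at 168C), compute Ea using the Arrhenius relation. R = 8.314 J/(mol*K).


T1 = 413.15 K, T2 = 441.15 K
1/T1 - 1/T2 = 1.5363e-04
ln(t1/t2) = ln(8.6/5.9) = 0.3768
Ea = 8.314 * 0.3768 / 1.5363e-04 = 20392.3971 J/mol
Ea = 20.39 kJ/mol

20.39 kJ/mol


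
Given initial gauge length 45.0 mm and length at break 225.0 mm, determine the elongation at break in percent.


Elongation = (Lf - L0) / L0 * 100
= (225.0 - 45.0) / 45.0 * 100
= 180.0 / 45.0 * 100
= 400.0%

400.0%


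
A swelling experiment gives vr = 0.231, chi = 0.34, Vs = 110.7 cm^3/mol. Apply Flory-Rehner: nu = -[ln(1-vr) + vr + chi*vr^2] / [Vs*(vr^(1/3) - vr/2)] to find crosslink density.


ln(1 - vr) = ln(1 - 0.231) = -0.2627
Numerator = -((-0.2627) + 0.231 + 0.34 * 0.231^2) = 0.0135
Denominator = 110.7 * (0.231^(1/3) - 0.231/2) = 55.1374
nu = 0.0135 / 55.1374 = 2.4523e-04 mol/cm^3

2.4523e-04 mol/cm^3


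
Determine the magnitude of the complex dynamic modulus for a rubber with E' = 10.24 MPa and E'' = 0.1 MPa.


|E*| = sqrt(E'^2 + E''^2)
= sqrt(10.24^2 + 0.1^2)
= sqrt(104.8576 + 0.0100)
= 10.24 MPa

10.24 MPa


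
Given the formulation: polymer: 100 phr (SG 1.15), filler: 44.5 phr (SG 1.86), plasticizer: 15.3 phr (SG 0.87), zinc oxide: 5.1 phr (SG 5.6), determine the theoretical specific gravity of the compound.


Sum of weights = 164.9
Volume contributions:
  polymer: 100/1.15 = 86.9565
  filler: 44.5/1.86 = 23.9247
  plasticizer: 15.3/0.87 = 17.5862
  zinc oxide: 5.1/5.6 = 0.9107
Sum of volumes = 129.3782
SG = 164.9 / 129.3782 = 1.275

SG = 1.275


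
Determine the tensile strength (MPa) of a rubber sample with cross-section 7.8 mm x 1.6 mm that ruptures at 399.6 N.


Area = width * thickness = 7.8 * 1.6 = 12.48 mm^2
TS = force / area = 399.6 / 12.48 = 32.02 MPa

32.02 MPa


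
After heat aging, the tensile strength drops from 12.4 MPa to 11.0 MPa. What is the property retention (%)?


Retention = aged / original * 100
= 11.0 / 12.4 * 100
= 88.7%

88.7%


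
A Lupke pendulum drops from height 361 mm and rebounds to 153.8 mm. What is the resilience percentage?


Resilience = h_rebound / h_drop * 100
= 153.8 / 361 * 100
= 42.6%

42.6%


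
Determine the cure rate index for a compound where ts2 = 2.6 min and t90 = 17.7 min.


CRI = 100 / (t90 - ts2)
= 100 / (17.7 - 2.6)
= 100 / 15.1
= 6.62 min^-1

6.62 min^-1


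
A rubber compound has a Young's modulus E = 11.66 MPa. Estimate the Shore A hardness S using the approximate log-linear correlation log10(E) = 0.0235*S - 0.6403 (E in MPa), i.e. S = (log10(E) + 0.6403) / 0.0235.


log10(E) = 0.0235*S - 0.6403  =>  S = (log10(E) + 0.6403) / 0.0235
log10(11.66) = 1.066699
S = (1.066699 + 0.6403) / 0.0235 = 1.706999 / 0.0235
S = 72.6

Shore A = 72.6


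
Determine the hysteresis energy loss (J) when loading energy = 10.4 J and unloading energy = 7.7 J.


Hysteresis loss = loading - unloading
= 10.4 - 7.7
= 2.7 J

2.7 J


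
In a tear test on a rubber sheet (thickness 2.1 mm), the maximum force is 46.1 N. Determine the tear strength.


Tear strength = force / thickness
= 46.1 / 2.1
= 21.95 N/mm

21.95 N/mm


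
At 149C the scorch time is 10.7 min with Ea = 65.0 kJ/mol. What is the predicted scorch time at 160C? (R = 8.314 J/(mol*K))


Convert temperatures: T1 = 149 + 273.15 = 422.15 K, T2 = 160 + 273.15 = 433.15 K
ts2_new = 10.7 * exp(65000 / 8.314 * (1/433.15 - 1/422.15))
1/T2 - 1/T1 = -6.0157e-05
ts2_new = 6.69 min

6.69 min


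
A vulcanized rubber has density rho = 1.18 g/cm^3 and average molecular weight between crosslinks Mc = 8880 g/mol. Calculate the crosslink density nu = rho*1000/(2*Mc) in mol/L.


nu = rho * 1000 / (2 * Mc)
nu = 1.18 * 1000 / (2 * 8880)
nu = 1180.0 / 17760
nu = 0.0664 mol/L

0.0664 mol/L


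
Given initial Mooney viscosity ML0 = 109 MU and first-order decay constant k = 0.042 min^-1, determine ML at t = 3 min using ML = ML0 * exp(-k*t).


ML = ML0 * exp(-k * t)
ML = 109 * exp(-0.042 * 3)
ML = 109 * 0.8816
ML = 96.1 MU

96.1 MU


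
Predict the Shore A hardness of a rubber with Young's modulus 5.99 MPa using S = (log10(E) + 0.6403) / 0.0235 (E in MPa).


log10(E) = 0.0235*S - 0.6403  =>  S = (log10(E) + 0.6403) / 0.0235
log10(5.99) = 0.777427
S = (0.777427 + 0.6403) / 0.0235 = 1.417727 / 0.0235
S = 60.3

Shore A = 60.3


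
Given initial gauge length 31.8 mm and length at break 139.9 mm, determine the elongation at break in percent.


Elongation = (Lf - L0) / L0 * 100
= (139.9 - 31.8) / 31.8 * 100
= 108.1 / 31.8 * 100
= 339.9%

339.9%


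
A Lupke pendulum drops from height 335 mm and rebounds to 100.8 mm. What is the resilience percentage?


Resilience = h_rebound / h_drop * 100
= 100.8 / 335 * 100
= 30.1%

30.1%


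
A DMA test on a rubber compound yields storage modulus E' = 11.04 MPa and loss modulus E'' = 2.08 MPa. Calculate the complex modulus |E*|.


|E*| = sqrt(E'^2 + E''^2)
= sqrt(11.04^2 + 2.08^2)
= sqrt(121.8816 + 4.3264)
= 11.234 MPa

11.234 MPa


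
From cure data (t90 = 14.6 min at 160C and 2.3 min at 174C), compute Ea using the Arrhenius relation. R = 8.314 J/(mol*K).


T1 = 433.15 K, T2 = 447.15 K
1/T1 - 1/T2 = 7.2283e-05
ln(t1/t2) = ln(14.6/2.3) = 1.8481
Ea = 8.314 * 1.8481 / 7.2283e-05 = 212569.9746 J/mol
Ea = 212.57 kJ/mol

212.57 kJ/mol


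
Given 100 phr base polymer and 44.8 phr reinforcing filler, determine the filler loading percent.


Filler % = filler / (rubber + filler) * 100
= 44.8 / (100 + 44.8) * 100
= 44.8 / 144.8 * 100
= 30.94%

30.94%


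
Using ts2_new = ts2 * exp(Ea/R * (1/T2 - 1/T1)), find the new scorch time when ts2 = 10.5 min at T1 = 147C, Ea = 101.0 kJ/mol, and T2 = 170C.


Convert temperatures: T1 = 147 + 273.15 = 420.15 K, T2 = 170 + 273.15 = 443.15 K
ts2_new = 10.5 * exp(101000 / 8.314 * (1/443.15 - 1/420.15))
1/T2 - 1/T1 = -1.2353e-04
ts2_new = 2.34 min

2.34 min


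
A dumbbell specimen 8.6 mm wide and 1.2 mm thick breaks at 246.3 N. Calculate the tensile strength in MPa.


Area = width * thickness = 8.6 * 1.2 = 10.32 mm^2
TS = force / area = 246.3 / 10.32 = 23.87 MPa

23.87 MPa


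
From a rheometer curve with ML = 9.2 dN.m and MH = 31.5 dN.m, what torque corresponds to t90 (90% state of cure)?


M90 = ML + 0.9 * (MH - ML)
M90 = 9.2 + 0.9 * (31.5 - 9.2)
M90 = 9.2 + 0.9 * 22.3
M90 = 29.27 dN.m

29.27 dN.m


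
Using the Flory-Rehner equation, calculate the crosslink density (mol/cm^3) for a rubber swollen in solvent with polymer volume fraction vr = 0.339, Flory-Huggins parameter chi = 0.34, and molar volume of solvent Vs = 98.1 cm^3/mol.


ln(1 - vr) = ln(1 - 0.339) = -0.4140
Numerator = -((-0.4140) + 0.339 + 0.34 * 0.339^2) = 0.0359
Denominator = 98.1 * (0.339^(1/3) - 0.339/2) = 51.7741
nu = 0.0359 / 51.7741 = 6.9394e-04 mol/cm^3

6.9394e-04 mol/cm^3


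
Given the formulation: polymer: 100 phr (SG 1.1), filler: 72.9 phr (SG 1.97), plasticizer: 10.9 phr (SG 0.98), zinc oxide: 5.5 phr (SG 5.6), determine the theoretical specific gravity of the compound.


Sum of weights = 189.3
Volume contributions:
  polymer: 100/1.1 = 90.9091
  filler: 72.9/1.97 = 37.0051
  plasticizer: 10.9/0.98 = 11.1224
  zinc oxide: 5.5/5.6 = 0.9821
Sum of volumes = 140.0188
SG = 189.3 / 140.0188 = 1.352

SG = 1.352


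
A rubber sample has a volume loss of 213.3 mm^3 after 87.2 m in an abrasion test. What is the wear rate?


Rate = volume_loss / distance
= 213.3 / 87.2
= 2.446 mm^3/m

2.446 mm^3/m


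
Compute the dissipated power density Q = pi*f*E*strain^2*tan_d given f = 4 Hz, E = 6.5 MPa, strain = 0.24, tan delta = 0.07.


Q = pi * f * E * strain^2 * tan_d
= pi * 4 * 6.5 * 0.24^2 * 0.07
= pi * 4 * 6.5 * 0.0576 * 0.07
= 0.3293

Q = 0.3293


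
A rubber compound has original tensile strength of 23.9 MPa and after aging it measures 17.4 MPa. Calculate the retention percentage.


Retention = aged / original * 100
= 17.4 / 23.9 * 100
= 72.8%

72.8%


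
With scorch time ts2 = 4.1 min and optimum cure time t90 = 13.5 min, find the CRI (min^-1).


CRI = 100 / (t90 - ts2)
= 100 / (13.5 - 4.1)
= 100 / 9.4
= 10.64 min^-1

10.64 min^-1


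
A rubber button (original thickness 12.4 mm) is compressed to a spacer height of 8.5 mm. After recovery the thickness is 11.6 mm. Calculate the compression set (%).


CS = (t0 - recovered) / (t0 - ts) * 100
= (12.4 - 11.6) / (12.4 - 8.5) * 100
= 0.8 / 3.9 * 100
= 20.5%

20.5%


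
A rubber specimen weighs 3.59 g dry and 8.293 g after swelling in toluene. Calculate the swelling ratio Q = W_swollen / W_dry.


Q = W_swollen / W_dry
Q = 8.293 / 3.59
Q = 2.31

Q = 2.31


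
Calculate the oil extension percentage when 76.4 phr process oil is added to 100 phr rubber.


Oil % = oil / (100 + oil) * 100
= 76.4 / (100 + 76.4) * 100
= 76.4 / 176.4 * 100
= 43.31%

43.31%


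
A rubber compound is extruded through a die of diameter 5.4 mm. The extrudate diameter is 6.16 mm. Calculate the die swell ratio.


Die swell ratio = D_extrudate / D_die
= 6.16 / 5.4
= 1.141

Die swell = 1.141


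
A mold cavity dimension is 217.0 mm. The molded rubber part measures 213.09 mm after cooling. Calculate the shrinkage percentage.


Shrinkage = (mold - part) / mold * 100
= (217.0 - 213.09) / 217.0 * 100
= 3.91 / 217.0 * 100
= 1.8%

1.8%


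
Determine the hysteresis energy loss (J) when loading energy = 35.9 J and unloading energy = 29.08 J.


Hysteresis loss = loading - unloading
= 35.9 - 29.08
= 6.82 J

6.82 J


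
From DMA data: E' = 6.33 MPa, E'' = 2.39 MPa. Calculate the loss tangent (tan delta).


tan delta = E'' / E'
= 2.39 / 6.33
= 0.3776

tan delta = 0.3776


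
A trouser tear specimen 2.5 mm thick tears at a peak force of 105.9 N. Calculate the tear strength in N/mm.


Tear strength = force / thickness
= 105.9 / 2.5
= 42.36 N/mm

42.36 N/mm


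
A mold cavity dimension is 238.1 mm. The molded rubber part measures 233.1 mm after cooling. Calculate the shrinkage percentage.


Shrinkage = (mold - part) / mold * 100
= (238.1 - 233.1) / 238.1 * 100
= 5.0 / 238.1 * 100
= 2.1%

2.1%


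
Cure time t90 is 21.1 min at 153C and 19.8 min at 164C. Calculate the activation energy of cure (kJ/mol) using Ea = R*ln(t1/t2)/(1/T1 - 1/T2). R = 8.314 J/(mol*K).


T1 = 426.15 K, T2 = 437.15 K
1/T1 - 1/T2 = 5.9047e-05
ln(t1/t2) = ln(21.1/19.8) = 0.0636
Ea = 8.314 * 0.0636 / 5.9047e-05 = 8953.7851 J/mol
Ea = 8.95 kJ/mol

8.95 kJ/mol


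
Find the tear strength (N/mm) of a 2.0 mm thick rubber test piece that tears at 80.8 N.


Tear strength = force / thickness
= 80.8 / 2.0
= 40.4 N/mm

40.4 N/mm


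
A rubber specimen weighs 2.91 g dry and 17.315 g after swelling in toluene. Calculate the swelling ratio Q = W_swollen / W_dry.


Q = W_swollen / W_dry
Q = 17.315 / 2.91
Q = 5.95

Q = 5.95


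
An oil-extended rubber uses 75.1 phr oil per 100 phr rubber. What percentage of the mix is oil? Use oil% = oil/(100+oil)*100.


Oil % = oil / (100 + oil) * 100
= 75.1 / (100 + 75.1) * 100
= 75.1 / 175.1 * 100
= 42.89%

42.89%


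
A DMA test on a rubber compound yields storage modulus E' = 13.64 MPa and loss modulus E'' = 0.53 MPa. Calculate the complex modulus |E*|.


|E*| = sqrt(E'^2 + E''^2)
= sqrt(13.64^2 + 0.53^2)
= sqrt(186.0496 + 0.2809)
= 13.65 MPa

13.65 MPa


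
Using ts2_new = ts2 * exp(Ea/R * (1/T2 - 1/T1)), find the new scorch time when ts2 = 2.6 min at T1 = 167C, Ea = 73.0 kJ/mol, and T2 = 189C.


Convert temperatures: T1 = 167 + 273.15 = 440.15 K, T2 = 189 + 273.15 = 462.15 K
ts2_new = 2.6 * exp(73000 / 8.314 * (1/462.15 - 1/440.15))
1/T2 - 1/T1 = -1.0815e-04
ts2_new = 1.01 min

1.01 min


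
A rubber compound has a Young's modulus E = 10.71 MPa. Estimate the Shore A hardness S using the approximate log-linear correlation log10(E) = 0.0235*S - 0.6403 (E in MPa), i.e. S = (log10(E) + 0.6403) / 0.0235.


log10(E) = 0.0235*S - 0.6403  =>  S = (log10(E) + 0.6403) / 0.0235
log10(10.71) = 1.029789
S = (1.029789 + 0.6403) / 0.0235 = 1.670089 / 0.0235
S = 71.1

Shore A = 71.1


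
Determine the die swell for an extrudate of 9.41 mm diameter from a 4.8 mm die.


Die swell ratio = D_extrudate / D_die
= 9.41 / 4.8
= 1.96

Die swell = 1.96


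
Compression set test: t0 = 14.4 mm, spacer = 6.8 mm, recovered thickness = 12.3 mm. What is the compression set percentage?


CS = (t0 - recovered) / (t0 - ts) * 100
= (14.4 - 12.3) / (14.4 - 6.8) * 100
= 2.1 / 7.6 * 100
= 27.6%

27.6%


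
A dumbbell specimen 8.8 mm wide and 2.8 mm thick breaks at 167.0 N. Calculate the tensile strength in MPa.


Area = width * thickness = 8.8 * 2.8 = 24.64 mm^2
TS = force / area = 167.0 / 24.64 = 6.78 MPa

6.78 MPa


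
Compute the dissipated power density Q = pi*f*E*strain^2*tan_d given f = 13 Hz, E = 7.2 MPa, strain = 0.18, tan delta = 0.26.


Q = pi * f * E * strain^2 * tan_d
= pi * 13 * 7.2 * 0.18^2 * 0.26
= pi * 13 * 7.2 * 0.0324 * 0.26
= 2.4771

Q = 2.4771


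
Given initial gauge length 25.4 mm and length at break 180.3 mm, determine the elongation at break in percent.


Elongation = (Lf - L0) / L0 * 100
= (180.3 - 25.4) / 25.4 * 100
= 154.9 / 25.4 * 100
= 609.8%

609.8%


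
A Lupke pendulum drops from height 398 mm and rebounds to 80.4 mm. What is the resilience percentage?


Resilience = h_rebound / h_drop * 100
= 80.4 / 398 * 100
= 20.2%

20.2%


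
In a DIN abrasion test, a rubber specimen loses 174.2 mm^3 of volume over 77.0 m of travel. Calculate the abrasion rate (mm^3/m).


Rate = volume_loss / distance
= 174.2 / 77.0
= 2.262 mm^3/m

2.262 mm^3/m


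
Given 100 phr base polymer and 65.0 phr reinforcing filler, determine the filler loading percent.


Filler % = filler / (rubber + filler) * 100
= 65.0 / (100 + 65.0) * 100
= 65.0 / 165.0 * 100
= 39.39%

39.39%


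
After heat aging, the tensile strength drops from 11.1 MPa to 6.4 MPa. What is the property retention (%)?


Retention = aged / original * 100
= 6.4 / 11.1 * 100
= 57.7%

57.7%


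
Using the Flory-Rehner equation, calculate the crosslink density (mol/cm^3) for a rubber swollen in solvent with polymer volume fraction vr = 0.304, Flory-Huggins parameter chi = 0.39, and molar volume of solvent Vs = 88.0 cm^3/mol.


ln(1 - vr) = ln(1 - 0.304) = -0.3624
Numerator = -((-0.3624) + 0.304 + 0.39 * 0.304^2) = 0.0224
Denominator = 88.0 * (0.304^(1/3) - 0.304/2) = 45.7948
nu = 0.0224 / 45.7948 = 4.8834e-04 mol/cm^3

4.8834e-04 mol/cm^3


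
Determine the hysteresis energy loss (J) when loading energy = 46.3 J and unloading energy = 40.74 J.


Hysteresis loss = loading - unloading
= 46.3 - 40.74
= 5.56 J

5.56 J


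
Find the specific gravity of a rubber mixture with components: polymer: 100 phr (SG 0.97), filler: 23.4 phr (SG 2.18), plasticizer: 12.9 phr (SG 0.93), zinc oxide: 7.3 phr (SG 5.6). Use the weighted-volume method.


Sum of weights = 143.6
Volume contributions:
  polymer: 100/0.97 = 103.0928
  filler: 23.4/2.18 = 10.7339
  plasticizer: 12.9/0.93 = 13.8710
  zinc oxide: 7.3/5.6 = 1.3036
Sum of volumes = 129.0013
SG = 143.6 / 129.0013 = 1.113

SG = 1.113


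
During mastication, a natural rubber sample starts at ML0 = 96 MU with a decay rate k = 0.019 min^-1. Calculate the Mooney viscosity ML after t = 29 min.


ML = ML0 * exp(-k * t)
ML = 96 * exp(-0.019 * 29)
ML = 96 * 0.5764
ML = 55.33 MU

55.33 MU


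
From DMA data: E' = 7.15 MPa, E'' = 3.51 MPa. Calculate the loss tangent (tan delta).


tan delta = E'' / E'
= 3.51 / 7.15
= 0.4909

tan delta = 0.4909


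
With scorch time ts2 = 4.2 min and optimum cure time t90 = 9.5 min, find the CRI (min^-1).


CRI = 100 / (t90 - ts2)
= 100 / (9.5 - 4.2)
= 100 / 5.3
= 18.87 min^-1

18.87 min^-1


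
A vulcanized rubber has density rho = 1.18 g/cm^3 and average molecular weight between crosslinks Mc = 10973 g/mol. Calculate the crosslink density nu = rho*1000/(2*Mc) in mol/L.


nu = rho * 1000 / (2 * Mc)
nu = 1.18 * 1000 / (2 * 10973)
nu = 1180.0 / 21946
nu = 0.0538 mol/L

0.0538 mol/L


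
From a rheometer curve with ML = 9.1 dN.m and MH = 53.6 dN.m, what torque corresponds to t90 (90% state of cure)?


M90 = ML + 0.9 * (MH - ML)
M90 = 9.1 + 0.9 * (53.6 - 9.1)
M90 = 9.1 + 0.9 * 44.5
M90 = 49.15 dN.m

49.15 dN.m


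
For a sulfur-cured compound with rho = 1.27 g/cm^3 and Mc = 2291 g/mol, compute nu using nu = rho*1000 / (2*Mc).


nu = rho * 1000 / (2 * Mc)
nu = 1.27 * 1000 / (2 * 2291)
nu = 1270.0 / 4582
nu = 0.2772 mol/L

0.2772 mol/L


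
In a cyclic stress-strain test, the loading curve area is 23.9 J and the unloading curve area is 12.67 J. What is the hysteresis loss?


Hysteresis loss = loading - unloading
= 23.9 - 12.67
= 11.23 J

11.23 J


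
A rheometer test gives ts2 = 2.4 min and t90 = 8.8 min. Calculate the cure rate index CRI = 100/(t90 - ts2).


CRI = 100 / (t90 - ts2)
= 100 / (8.8 - 2.4)
= 100 / 6.4
= 15.62 min^-1

15.62 min^-1


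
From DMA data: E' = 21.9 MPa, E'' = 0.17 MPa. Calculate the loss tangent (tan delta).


tan delta = E'' / E'
= 0.17 / 21.9
= 0.0078

tan delta = 0.0078


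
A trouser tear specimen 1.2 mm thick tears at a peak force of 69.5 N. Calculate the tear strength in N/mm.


Tear strength = force / thickness
= 69.5 / 1.2
= 57.92 N/mm

57.92 N/mm


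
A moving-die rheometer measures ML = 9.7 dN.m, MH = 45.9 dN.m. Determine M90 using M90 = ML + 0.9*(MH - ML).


M90 = ML + 0.9 * (MH - ML)
M90 = 9.7 + 0.9 * (45.9 - 9.7)
M90 = 9.7 + 0.9 * 36.2
M90 = 42.28 dN.m

42.28 dN.m


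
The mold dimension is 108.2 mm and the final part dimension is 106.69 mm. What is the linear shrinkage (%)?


Shrinkage = (mold - part) / mold * 100
= (108.2 - 106.69) / 108.2 * 100
= 1.51 / 108.2 * 100
= 1.4%

1.4%


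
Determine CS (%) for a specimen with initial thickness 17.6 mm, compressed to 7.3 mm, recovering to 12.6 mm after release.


CS = (t0 - recovered) / (t0 - ts) * 100
= (17.6 - 12.6) / (17.6 - 7.3) * 100
= 5.0 / 10.3 * 100
= 48.5%

48.5%
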